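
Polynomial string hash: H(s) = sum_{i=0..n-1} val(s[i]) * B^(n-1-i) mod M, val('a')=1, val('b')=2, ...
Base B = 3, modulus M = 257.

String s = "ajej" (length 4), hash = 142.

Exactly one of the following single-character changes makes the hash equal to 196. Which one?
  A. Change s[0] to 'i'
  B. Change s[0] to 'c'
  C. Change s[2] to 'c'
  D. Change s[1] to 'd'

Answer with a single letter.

Answer: B

Derivation:
Option A: s[0]='a'->'i', delta=(9-1)*3^3 mod 257 = 216, hash=142+216 mod 257 = 101
Option B: s[0]='a'->'c', delta=(3-1)*3^3 mod 257 = 54, hash=142+54 mod 257 = 196 <-- target
Option C: s[2]='e'->'c', delta=(3-5)*3^1 mod 257 = 251, hash=142+251 mod 257 = 136
Option D: s[1]='j'->'d', delta=(4-10)*3^2 mod 257 = 203, hash=142+203 mod 257 = 88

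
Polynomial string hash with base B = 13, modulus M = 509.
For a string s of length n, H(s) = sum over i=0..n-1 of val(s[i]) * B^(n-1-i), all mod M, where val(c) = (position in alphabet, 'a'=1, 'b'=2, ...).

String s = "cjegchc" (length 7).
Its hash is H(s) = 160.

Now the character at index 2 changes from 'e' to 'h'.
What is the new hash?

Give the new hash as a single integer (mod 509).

val('e') = 5, val('h') = 8
Position k = 2, exponent = n-1-k = 4
B^4 mod M = 13^4 mod 509 = 57
Delta = (8 - 5) * 57 mod 509 = 171
New hash = (160 + 171) mod 509 = 331

Answer: 331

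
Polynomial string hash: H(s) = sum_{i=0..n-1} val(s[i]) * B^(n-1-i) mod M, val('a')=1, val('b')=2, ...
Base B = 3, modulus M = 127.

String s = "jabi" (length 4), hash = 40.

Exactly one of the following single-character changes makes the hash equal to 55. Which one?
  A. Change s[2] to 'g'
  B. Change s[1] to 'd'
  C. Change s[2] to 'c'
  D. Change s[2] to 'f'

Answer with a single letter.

Option A: s[2]='b'->'g', delta=(7-2)*3^1 mod 127 = 15, hash=40+15 mod 127 = 55 <-- target
Option B: s[1]='a'->'d', delta=(4-1)*3^2 mod 127 = 27, hash=40+27 mod 127 = 67
Option C: s[2]='b'->'c', delta=(3-2)*3^1 mod 127 = 3, hash=40+3 mod 127 = 43
Option D: s[2]='b'->'f', delta=(6-2)*3^1 mod 127 = 12, hash=40+12 mod 127 = 52

Answer: A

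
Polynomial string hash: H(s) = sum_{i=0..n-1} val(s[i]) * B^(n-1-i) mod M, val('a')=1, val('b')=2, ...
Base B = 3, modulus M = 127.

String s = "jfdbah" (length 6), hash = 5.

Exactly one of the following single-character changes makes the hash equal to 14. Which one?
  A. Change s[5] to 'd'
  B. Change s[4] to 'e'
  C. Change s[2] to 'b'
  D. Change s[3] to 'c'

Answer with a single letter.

Answer: D

Derivation:
Option A: s[5]='h'->'d', delta=(4-8)*3^0 mod 127 = 123, hash=5+123 mod 127 = 1
Option B: s[4]='a'->'e', delta=(5-1)*3^1 mod 127 = 12, hash=5+12 mod 127 = 17
Option C: s[2]='d'->'b', delta=(2-4)*3^3 mod 127 = 73, hash=5+73 mod 127 = 78
Option D: s[3]='b'->'c', delta=(3-2)*3^2 mod 127 = 9, hash=5+9 mod 127 = 14 <-- target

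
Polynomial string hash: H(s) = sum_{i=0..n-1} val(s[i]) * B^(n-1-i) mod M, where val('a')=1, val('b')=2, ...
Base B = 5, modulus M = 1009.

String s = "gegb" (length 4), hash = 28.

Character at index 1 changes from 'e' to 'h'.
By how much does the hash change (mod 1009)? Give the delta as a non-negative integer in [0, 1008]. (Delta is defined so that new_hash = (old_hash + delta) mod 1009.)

Answer: 75

Derivation:
Delta formula: (val(new) - val(old)) * B^(n-1-k) mod M
  val('h') - val('e') = 8 - 5 = 3
  B^(n-1-k) = 5^2 mod 1009 = 25
  Delta = 3 * 25 mod 1009 = 75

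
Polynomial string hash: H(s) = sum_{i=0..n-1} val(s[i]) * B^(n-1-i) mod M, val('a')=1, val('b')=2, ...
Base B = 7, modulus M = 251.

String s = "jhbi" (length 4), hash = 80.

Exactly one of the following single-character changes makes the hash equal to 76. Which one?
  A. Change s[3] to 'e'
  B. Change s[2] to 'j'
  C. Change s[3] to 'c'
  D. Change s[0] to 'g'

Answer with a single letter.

Option A: s[3]='i'->'e', delta=(5-9)*7^0 mod 251 = 247, hash=80+247 mod 251 = 76 <-- target
Option B: s[2]='b'->'j', delta=(10-2)*7^1 mod 251 = 56, hash=80+56 mod 251 = 136
Option C: s[3]='i'->'c', delta=(3-9)*7^0 mod 251 = 245, hash=80+245 mod 251 = 74
Option D: s[0]='j'->'g', delta=(7-10)*7^3 mod 251 = 226, hash=80+226 mod 251 = 55

Answer: A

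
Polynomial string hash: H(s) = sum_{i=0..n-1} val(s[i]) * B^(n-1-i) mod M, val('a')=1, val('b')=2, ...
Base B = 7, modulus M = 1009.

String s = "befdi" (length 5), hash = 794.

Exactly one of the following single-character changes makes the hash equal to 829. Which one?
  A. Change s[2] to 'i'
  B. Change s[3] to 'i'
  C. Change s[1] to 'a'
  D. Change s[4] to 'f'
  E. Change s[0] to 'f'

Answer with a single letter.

Option A: s[2]='f'->'i', delta=(9-6)*7^2 mod 1009 = 147, hash=794+147 mod 1009 = 941
Option B: s[3]='d'->'i', delta=(9-4)*7^1 mod 1009 = 35, hash=794+35 mod 1009 = 829 <-- target
Option C: s[1]='e'->'a', delta=(1-5)*7^3 mod 1009 = 646, hash=794+646 mod 1009 = 431
Option D: s[4]='i'->'f', delta=(6-9)*7^0 mod 1009 = 1006, hash=794+1006 mod 1009 = 791
Option E: s[0]='b'->'f', delta=(6-2)*7^4 mod 1009 = 523, hash=794+523 mod 1009 = 308

Answer: B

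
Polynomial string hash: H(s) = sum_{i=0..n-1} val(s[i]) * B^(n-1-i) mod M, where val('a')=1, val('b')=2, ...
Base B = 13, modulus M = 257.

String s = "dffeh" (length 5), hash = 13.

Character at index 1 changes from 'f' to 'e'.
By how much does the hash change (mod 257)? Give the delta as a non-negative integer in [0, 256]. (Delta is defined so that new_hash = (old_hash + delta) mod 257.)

Answer: 116

Derivation:
Delta formula: (val(new) - val(old)) * B^(n-1-k) mod M
  val('e') - val('f') = 5 - 6 = -1
  B^(n-1-k) = 13^3 mod 257 = 141
  Delta = -1 * 141 mod 257 = 116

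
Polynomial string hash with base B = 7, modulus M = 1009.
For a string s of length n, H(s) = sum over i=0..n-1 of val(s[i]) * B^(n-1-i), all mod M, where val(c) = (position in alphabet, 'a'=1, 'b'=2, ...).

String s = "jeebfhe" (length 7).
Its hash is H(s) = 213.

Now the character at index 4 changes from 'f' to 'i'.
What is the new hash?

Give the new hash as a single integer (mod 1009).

Answer: 360

Derivation:
val('f') = 6, val('i') = 9
Position k = 4, exponent = n-1-k = 2
B^2 mod M = 7^2 mod 1009 = 49
Delta = (9 - 6) * 49 mod 1009 = 147
New hash = (213 + 147) mod 1009 = 360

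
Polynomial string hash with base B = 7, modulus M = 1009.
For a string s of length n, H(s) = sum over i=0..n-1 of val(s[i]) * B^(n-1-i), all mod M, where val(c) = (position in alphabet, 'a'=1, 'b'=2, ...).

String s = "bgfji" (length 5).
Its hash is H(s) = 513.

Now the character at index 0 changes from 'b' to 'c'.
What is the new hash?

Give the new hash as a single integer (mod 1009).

Answer: 896

Derivation:
val('b') = 2, val('c') = 3
Position k = 0, exponent = n-1-k = 4
B^4 mod M = 7^4 mod 1009 = 383
Delta = (3 - 2) * 383 mod 1009 = 383
New hash = (513 + 383) mod 1009 = 896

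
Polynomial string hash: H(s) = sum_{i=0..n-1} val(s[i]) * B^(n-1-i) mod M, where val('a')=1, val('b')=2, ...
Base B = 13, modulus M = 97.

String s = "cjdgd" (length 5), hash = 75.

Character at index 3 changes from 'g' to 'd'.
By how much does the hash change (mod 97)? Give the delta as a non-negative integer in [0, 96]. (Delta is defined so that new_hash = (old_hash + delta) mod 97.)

Delta formula: (val(new) - val(old)) * B^(n-1-k) mod M
  val('d') - val('g') = 4 - 7 = -3
  B^(n-1-k) = 13^1 mod 97 = 13
  Delta = -3 * 13 mod 97 = 58

Answer: 58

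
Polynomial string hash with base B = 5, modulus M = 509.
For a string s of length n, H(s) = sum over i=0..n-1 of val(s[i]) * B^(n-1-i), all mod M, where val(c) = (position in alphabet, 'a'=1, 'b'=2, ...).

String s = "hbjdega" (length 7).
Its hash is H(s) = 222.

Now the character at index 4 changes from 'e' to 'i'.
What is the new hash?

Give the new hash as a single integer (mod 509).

val('e') = 5, val('i') = 9
Position k = 4, exponent = n-1-k = 2
B^2 mod M = 5^2 mod 509 = 25
Delta = (9 - 5) * 25 mod 509 = 100
New hash = (222 + 100) mod 509 = 322

Answer: 322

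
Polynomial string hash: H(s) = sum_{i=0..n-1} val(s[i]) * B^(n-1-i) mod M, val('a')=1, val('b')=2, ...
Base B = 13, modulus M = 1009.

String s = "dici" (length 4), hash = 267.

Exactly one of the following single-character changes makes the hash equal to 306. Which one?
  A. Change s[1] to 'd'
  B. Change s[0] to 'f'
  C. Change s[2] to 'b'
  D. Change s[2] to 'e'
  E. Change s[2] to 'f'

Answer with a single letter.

Option A: s[1]='i'->'d', delta=(4-9)*13^2 mod 1009 = 164, hash=267+164 mod 1009 = 431
Option B: s[0]='d'->'f', delta=(6-4)*13^3 mod 1009 = 358, hash=267+358 mod 1009 = 625
Option C: s[2]='c'->'b', delta=(2-3)*13^1 mod 1009 = 996, hash=267+996 mod 1009 = 254
Option D: s[2]='c'->'e', delta=(5-3)*13^1 mod 1009 = 26, hash=267+26 mod 1009 = 293
Option E: s[2]='c'->'f', delta=(6-3)*13^1 mod 1009 = 39, hash=267+39 mod 1009 = 306 <-- target

Answer: E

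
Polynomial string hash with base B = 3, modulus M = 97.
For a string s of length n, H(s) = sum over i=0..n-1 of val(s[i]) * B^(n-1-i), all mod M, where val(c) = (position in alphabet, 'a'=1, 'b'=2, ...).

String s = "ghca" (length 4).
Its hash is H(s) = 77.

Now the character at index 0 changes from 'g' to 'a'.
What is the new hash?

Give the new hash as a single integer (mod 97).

val('g') = 7, val('a') = 1
Position k = 0, exponent = n-1-k = 3
B^3 mod M = 3^3 mod 97 = 27
Delta = (1 - 7) * 27 mod 97 = 32
New hash = (77 + 32) mod 97 = 12

Answer: 12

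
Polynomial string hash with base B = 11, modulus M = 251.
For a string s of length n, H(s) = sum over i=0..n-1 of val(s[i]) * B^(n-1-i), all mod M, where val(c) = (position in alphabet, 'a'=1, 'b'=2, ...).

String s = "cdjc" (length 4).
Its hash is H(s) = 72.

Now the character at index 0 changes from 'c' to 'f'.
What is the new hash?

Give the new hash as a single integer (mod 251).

Answer: 49

Derivation:
val('c') = 3, val('f') = 6
Position k = 0, exponent = n-1-k = 3
B^3 mod M = 11^3 mod 251 = 76
Delta = (6 - 3) * 76 mod 251 = 228
New hash = (72 + 228) mod 251 = 49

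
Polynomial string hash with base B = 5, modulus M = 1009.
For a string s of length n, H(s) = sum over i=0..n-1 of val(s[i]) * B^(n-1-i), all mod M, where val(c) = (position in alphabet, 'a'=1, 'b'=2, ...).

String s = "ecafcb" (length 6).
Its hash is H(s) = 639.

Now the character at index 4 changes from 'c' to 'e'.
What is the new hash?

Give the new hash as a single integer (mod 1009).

Answer: 649

Derivation:
val('c') = 3, val('e') = 5
Position k = 4, exponent = n-1-k = 1
B^1 mod M = 5^1 mod 1009 = 5
Delta = (5 - 3) * 5 mod 1009 = 10
New hash = (639 + 10) mod 1009 = 649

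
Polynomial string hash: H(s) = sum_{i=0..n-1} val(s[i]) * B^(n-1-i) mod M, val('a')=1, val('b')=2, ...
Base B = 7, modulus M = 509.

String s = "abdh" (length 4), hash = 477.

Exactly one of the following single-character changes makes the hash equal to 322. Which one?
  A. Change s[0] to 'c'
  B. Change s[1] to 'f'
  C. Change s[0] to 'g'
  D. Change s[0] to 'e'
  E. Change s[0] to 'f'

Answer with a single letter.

Answer: D

Derivation:
Option A: s[0]='a'->'c', delta=(3-1)*7^3 mod 509 = 177, hash=477+177 mod 509 = 145
Option B: s[1]='b'->'f', delta=(6-2)*7^2 mod 509 = 196, hash=477+196 mod 509 = 164
Option C: s[0]='a'->'g', delta=(7-1)*7^3 mod 509 = 22, hash=477+22 mod 509 = 499
Option D: s[0]='a'->'e', delta=(5-1)*7^3 mod 509 = 354, hash=477+354 mod 509 = 322 <-- target
Option E: s[0]='a'->'f', delta=(6-1)*7^3 mod 509 = 188, hash=477+188 mod 509 = 156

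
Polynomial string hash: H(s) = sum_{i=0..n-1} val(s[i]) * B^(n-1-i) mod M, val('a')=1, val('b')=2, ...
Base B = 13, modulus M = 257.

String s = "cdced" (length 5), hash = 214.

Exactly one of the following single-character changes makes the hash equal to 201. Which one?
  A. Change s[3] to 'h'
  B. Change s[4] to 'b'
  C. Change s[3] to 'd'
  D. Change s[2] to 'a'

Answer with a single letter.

Option A: s[3]='e'->'h', delta=(8-5)*13^1 mod 257 = 39, hash=214+39 mod 257 = 253
Option B: s[4]='d'->'b', delta=(2-4)*13^0 mod 257 = 255, hash=214+255 mod 257 = 212
Option C: s[3]='e'->'d', delta=(4-5)*13^1 mod 257 = 244, hash=214+244 mod 257 = 201 <-- target
Option D: s[2]='c'->'a', delta=(1-3)*13^2 mod 257 = 176, hash=214+176 mod 257 = 133

Answer: C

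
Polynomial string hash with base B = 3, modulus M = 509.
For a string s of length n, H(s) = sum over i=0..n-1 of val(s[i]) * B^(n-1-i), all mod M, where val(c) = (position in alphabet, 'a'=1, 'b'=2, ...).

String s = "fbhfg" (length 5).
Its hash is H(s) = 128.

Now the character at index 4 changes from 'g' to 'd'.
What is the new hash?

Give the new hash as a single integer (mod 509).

Answer: 125

Derivation:
val('g') = 7, val('d') = 4
Position k = 4, exponent = n-1-k = 0
B^0 mod M = 3^0 mod 509 = 1
Delta = (4 - 7) * 1 mod 509 = 506
New hash = (128 + 506) mod 509 = 125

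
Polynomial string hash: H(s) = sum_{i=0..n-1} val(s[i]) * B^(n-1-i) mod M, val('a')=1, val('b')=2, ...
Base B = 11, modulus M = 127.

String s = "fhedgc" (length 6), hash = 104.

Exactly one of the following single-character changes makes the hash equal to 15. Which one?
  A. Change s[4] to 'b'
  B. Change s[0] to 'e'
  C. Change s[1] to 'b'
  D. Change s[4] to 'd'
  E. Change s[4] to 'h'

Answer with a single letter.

Answer: C

Derivation:
Option A: s[4]='g'->'b', delta=(2-7)*11^1 mod 127 = 72, hash=104+72 mod 127 = 49
Option B: s[0]='f'->'e', delta=(5-6)*11^5 mod 127 = 112, hash=104+112 mod 127 = 89
Option C: s[1]='h'->'b', delta=(2-8)*11^4 mod 127 = 38, hash=104+38 mod 127 = 15 <-- target
Option D: s[4]='g'->'d', delta=(4-7)*11^1 mod 127 = 94, hash=104+94 mod 127 = 71
Option E: s[4]='g'->'h', delta=(8-7)*11^1 mod 127 = 11, hash=104+11 mod 127 = 115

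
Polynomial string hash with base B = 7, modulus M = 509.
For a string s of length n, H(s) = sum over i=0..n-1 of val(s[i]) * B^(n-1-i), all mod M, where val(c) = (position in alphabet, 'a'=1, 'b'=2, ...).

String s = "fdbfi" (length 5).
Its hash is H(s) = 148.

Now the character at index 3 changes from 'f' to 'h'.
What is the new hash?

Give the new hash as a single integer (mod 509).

Answer: 162

Derivation:
val('f') = 6, val('h') = 8
Position k = 3, exponent = n-1-k = 1
B^1 mod M = 7^1 mod 509 = 7
Delta = (8 - 6) * 7 mod 509 = 14
New hash = (148 + 14) mod 509 = 162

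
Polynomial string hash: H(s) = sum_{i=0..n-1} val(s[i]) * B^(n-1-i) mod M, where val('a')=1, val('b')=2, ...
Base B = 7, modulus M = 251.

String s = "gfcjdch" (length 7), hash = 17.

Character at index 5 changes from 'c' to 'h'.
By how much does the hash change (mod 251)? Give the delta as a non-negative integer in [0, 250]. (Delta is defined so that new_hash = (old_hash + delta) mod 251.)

Delta formula: (val(new) - val(old)) * B^(n-1-k) mod M
  val('h') - val('c') = 8 - 3 = 5
  B^(n-1-k) = 7^1 mod 251 = 7
  Delta = 5 * 7 mod 251 = 35

Answer: 35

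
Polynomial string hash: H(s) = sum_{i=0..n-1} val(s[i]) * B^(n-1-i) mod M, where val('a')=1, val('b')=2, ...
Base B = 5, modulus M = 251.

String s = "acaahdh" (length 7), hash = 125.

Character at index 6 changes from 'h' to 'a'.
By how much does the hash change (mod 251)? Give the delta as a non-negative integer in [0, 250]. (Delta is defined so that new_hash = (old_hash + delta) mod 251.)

Delta formula: (val(new) - val(old)) * B^(n-1-k) mod M
  val('a') - val('h') = 1 - 8 = -7
  B^(n-1-k) = 5^0 mod 251 = 1
  Delta = -7 * 1 mod 251 = 244

Answer: 244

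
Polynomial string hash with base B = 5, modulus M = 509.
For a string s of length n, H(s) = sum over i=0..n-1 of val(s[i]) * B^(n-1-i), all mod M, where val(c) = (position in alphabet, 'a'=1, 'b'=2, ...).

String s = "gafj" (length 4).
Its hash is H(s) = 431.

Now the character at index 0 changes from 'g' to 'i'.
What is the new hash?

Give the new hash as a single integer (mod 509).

Answer: 172

Derivation:
val('g') = 7, val('i') = 9
Position k = 0, exponent = n-1-k = 3
B^3 mod M = 5^3 mod 509 = 125
Delta = (9 - 7) * 125 mod 509 = 250
New hash = (431 + 250) mod 509 = 172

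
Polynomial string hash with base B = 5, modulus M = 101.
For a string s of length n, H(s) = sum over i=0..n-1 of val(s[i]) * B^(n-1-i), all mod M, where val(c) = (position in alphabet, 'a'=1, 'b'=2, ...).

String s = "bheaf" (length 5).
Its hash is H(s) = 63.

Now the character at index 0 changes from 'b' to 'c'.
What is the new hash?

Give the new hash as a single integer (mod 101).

Answer: 82

Derivation:
val('b') = 2, val('c') = 3
Position k = 0, exponent = n-1-k = 4
B^4 mod M = 5^4 mod 101 = 19
Delta = (3 - 2) * 19 mod 101 = 19
New hash = (63 + 19) mod 101 = 82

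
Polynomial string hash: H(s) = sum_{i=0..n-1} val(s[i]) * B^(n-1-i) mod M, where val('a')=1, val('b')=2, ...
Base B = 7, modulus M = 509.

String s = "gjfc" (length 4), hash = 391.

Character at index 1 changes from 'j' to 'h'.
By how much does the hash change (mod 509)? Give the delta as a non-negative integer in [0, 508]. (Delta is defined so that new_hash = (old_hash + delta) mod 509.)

Delta formula: (val(new) - val(old)) * B^(n-1-k) mod M
  val('h') - val('j') = 8 - 10 = -2
  B^(n-1-k) = 7^2 mod 509 = 49
  Delta = -2 * 49 mod 509 = 411

Answer: 411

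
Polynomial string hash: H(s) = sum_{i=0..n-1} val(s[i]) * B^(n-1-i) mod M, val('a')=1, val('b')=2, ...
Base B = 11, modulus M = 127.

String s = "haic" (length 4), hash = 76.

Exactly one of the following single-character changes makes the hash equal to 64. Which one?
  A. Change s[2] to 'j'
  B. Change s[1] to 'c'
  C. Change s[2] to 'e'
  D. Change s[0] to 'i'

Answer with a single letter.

Answer: B

Derivation:
Option A: s[2]='i'->'j', delta=(10-9)*11^1 mod 127 = 11, hash=76+11 mod 127 = 87
Option B: s[1]='a'->'c', delta=(3-1)*11^2 mod 127 = 115, hash=76+115 mod 127 = 64 <-- target
Option C: s[2]='i'->'e', delta=(5-9)*11^1 mod 127 = 83, hash=76+83 mod 127 = 32
Option D: s[0]='h'->'i', delta=(9-8)*11^3 mod 127 = 61, hash=76+61 mod 127 = 10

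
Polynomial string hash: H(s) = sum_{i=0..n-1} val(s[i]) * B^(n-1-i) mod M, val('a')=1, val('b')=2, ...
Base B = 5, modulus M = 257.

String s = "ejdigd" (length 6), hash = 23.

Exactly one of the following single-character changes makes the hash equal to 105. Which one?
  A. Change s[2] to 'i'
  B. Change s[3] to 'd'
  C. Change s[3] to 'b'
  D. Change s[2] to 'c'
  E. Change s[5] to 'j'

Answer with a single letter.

Answer: C

Derivation:
Option A: s[2]='d'->'i', delta=(9-4)*5^3 mod 257 = 111, hash=23+111 mod 257 = 134
Option B: s[3]='i'->'d', delta=(4-9)*5^2 mod 257 = 132, hash=23+132 mod 257 = 155
Option C: s[3]='i'->'b', delta=(2-9)*5^2 mod 257 = 82, hash=23+82 mod 257 = 105 <-- target
Option D: s[2]='d'->'c', delta=(3-4)*5^3 mod 257 = 132, hash=23+132 mod 257 = 155
Option E: s[5]='d'->'j', delta=(10-4)*5^0 mod 257 = 6, hash=23+6 mod 257 = 29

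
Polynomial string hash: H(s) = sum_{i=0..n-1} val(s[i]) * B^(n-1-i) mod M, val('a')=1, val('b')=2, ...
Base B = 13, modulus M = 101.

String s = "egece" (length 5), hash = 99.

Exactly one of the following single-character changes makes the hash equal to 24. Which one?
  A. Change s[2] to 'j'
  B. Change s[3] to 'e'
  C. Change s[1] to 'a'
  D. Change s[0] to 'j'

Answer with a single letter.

Answer: B

Derivation:
Option A: s[2]='e'->'j', delta=(10-5)*13^2 mod 101 = 37, hash=99+37 mod 101 = 35
Option B: s[3]='c'->'e', delta=(5-3)*13^1 mod 101 = 26, hash=99+26 mod 101 = 24 <-- target
Option C: s[1]='g'->'a', delta=(1-7)*13^3 mod 101 = 49, hash=99+49 mod 101 = 47
Option D: s[0]='e'->'j', delta=(10-5)*13^4 mod 101 = 92, hash=99+92 mod 101 = 90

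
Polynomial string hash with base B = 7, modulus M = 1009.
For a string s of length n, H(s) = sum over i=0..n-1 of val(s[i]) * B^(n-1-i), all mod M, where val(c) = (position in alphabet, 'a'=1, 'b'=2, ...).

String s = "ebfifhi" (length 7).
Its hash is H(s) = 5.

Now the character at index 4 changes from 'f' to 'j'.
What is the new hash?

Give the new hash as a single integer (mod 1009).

val('f') = 6, val('j') = 10
Position k = 4, exponent = n-1-k = 2
B^2 mod M = 7^2 mod 1009 = 49
Delta = (10 - 6) * 49 mod 1009 = 196
New hash = (5 + 196) mod 1009 = 201

Answer: 201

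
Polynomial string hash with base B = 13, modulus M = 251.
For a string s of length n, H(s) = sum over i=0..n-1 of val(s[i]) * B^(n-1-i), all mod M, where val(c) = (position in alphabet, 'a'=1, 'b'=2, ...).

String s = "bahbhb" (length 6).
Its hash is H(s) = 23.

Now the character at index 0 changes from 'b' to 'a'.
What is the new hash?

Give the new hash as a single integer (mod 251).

val('b') = 2, val('a') = 1
Position k = 0, exponent = n-1-k = 5
B^5 mod M = 13^5 mod 251 = 64
Delta = (1 - 2) * 64 mod 251 = 187
New hash = (23 + 187) mod 251 = 210

Answer: 210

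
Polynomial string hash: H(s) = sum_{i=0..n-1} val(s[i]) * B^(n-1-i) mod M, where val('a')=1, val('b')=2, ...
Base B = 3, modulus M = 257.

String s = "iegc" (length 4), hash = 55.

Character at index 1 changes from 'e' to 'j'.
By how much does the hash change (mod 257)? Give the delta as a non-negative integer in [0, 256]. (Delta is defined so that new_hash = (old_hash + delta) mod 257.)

Answer: 45

Derivation:
Delta formula: (val(new) - val(old)) * B^(n-1-k) mod M
  val('j') - val('e') = 10 - 5 = 5
  B^(n-1-k) = 3^2 mod 257 = 9
  Delta = 5 * 9 mod 257 = 45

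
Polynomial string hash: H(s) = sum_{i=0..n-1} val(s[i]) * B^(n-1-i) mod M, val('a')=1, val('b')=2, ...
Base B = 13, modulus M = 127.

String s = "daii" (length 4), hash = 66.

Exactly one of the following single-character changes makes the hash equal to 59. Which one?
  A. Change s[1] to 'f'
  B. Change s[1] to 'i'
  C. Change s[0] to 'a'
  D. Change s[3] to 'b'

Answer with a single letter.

Answer: D

Derivation:
Option A: s[1]='a'->'f', delta=(6-1)*13^2 mod 127 = 83, hash=66+83 mod 127 = 22
Option B: s[1]='a'->'i', delta=(9-1)*13^2 mod 127 = 82, hash=66+82 mod 127 = 21
Option C: s[0]='d'->'a', delta=(1-4)*13^3 mod 127 = 13, hash=66+13 mod 127 = 79
Option D: s[3]='i'->'b', delta=(2-9)*13^0 mod 127 = 120, hash=66+120 mod 127 = 59 <-- target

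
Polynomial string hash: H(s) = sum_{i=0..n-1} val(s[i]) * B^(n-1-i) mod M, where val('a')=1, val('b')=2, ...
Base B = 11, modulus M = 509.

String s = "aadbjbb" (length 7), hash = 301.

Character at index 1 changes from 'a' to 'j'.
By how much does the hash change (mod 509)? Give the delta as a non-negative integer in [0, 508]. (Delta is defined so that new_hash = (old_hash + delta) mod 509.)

Delta formula: (val(new) - val(old)) * B^(n-1-k) mod M
  val('j') - val('a') = 10 - 1 = 9
  B^(n-1-k) = 11^5 mod 509 = 207
  Delta = 9 * 207 mod 509 = 336

Answer: 336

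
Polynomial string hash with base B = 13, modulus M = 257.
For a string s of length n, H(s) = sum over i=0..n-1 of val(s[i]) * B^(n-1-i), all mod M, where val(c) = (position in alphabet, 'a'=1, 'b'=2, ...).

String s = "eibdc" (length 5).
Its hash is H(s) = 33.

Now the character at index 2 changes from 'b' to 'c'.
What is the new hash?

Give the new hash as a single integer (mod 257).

Answer: 202

Derivation:
val('b') = 2, val('c') = 3
Position k = 2, exponent = n-1-k = 2
B^2 mod M = 13^2 mod 257 = 169
Delta = (3 - 2) * 169 mod 257 = 169
New hash = (33 + 169) mod 257 = 202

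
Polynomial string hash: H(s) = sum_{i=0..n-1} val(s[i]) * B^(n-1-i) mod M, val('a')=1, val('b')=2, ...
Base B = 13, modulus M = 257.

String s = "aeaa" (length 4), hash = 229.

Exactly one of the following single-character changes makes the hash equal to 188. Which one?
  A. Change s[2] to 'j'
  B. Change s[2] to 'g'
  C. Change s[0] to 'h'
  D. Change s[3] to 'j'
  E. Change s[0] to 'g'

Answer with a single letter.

Answer: C

Derivation:
Option A: s[2]='a'->'j', delta=(10-1)*13^1 mod 257 = 117, hash=229+117 mod 257 = 89
Option B: s[2]='a'->'g', delta=(7-1)*13^1 mod 257 = 78, hash=229+78 mod 257 = 50
Option C: s[0]='a'->'h', delta=(8-1)*13^3 mod 257 = 216, hash=229+216 mod 257 = 188 <-- target
Option D: s[3]='a'->'j', delta=(10-1)*13^0 mod 257 = 9, hash=229+9 mod 257 = 238
Option E: s[0]='a'->'g', delta=(7-1)*13^3 mod 257 = 75, hash=229+75 mod 257 = 47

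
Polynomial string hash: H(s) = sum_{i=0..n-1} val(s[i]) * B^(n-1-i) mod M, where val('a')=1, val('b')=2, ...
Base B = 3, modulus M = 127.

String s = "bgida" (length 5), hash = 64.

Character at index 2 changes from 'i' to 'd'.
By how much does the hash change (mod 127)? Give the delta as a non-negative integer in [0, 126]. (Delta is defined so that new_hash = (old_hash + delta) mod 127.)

Answer: 82

Derivation:
Delta formula: (val(new) - val(old)) * B^(n-1-k) mod M
  val('d') - val('i') = 4 - 9 = -5
  B^(n-1-k) = 3^2 mod 127 = 9
  Delta = -5 * 9 mod 127 = 82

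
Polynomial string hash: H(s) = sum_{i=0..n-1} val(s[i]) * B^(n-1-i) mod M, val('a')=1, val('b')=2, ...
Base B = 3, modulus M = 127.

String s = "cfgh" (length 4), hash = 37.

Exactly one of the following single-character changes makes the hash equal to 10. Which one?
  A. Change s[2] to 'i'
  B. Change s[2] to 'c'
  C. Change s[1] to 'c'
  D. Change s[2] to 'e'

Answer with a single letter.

Answer: C

Derivation:
Option A: s[2]='g'->'i', delta=(9-7)*3^1 mod 127 = 6, hash=37+6 mod 127 = 43
Option B: s[2]='g'->'c', delta=(3-7)*3^1 mod 127 = 115, hash=37+115 mod 127 = 25
Option C: s[1]='f'->'c', delta=(3-6)*3^2 mod 127 = 100, hash=37+100 mod 127 = 10 <-- target
Option D: s[2]='g'->'e', delta=(5-7)*3^1 mod 127 = 121, hash=37+121 mod 127 = 31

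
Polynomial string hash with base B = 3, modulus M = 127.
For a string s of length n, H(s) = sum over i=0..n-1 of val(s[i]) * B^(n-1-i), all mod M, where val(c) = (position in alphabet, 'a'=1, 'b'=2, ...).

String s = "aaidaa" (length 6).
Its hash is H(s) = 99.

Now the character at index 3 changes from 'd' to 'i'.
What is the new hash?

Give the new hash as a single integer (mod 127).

Answer: 17

Derivation:
val('d') = 4, val('i') = 9
Position k = 3, exponent = n-1-k = 2
B^2 mod M = 3^2 mod 127 = 9
Delta = (9 - 4) * 9 mod 127 = 45
New hash = (99 + 45) mod 127 = 17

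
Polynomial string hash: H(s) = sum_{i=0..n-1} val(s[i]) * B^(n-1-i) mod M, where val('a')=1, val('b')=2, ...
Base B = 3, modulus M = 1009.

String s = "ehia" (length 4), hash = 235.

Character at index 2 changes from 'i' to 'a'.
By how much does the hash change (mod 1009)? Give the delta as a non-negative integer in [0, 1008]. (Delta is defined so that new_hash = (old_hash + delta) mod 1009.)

Answer: 985

Derivation:
Delta formula: (val(new) - val(old)) * B^(n-1-k) mod M
  val('a') - val('i') = 1 - 9 = -8
  B^(n-1-k) = 3^1 mod 1009 = 3
  Delta = -8 * 3 mod 1009 = 985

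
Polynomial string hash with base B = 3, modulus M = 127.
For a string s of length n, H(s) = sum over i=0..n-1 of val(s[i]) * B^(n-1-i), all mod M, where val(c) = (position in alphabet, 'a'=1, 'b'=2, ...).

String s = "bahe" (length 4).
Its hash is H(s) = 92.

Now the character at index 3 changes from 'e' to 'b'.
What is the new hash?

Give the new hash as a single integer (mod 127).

Answer: 89

Derivation:
val('e') = 5, val('b') = 2
Position k = 3, exponent = n-1-k = 0
B^0 mod M = 3^0 mod 127 = 1
Delta = (2 - 5) * 1 mod 127 = 124
New hash = (92 + 124) mod 127 = 89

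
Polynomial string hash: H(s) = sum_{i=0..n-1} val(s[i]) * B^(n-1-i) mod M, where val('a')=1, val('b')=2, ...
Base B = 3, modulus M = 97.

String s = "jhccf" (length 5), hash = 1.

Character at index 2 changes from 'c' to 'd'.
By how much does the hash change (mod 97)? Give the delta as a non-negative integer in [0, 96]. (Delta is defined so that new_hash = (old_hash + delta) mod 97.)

Delta formula: (val(new) - val(old)) * B^(n-1-k) mod M
  val('d') - val('c') = 4 - 3 = 1
  B^(n-1-k) = 3^2 mod 97 = 9
  Delta = 1 * 9 mod 97 = 9

Answer: 9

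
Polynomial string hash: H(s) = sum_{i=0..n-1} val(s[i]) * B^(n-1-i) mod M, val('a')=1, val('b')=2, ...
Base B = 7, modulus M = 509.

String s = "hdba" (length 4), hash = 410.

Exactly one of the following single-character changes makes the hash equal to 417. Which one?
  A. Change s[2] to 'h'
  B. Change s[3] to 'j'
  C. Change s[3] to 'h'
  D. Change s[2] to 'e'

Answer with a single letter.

Answer: C

Derivation:
Option A: s[2]='b'->'h', delta=(8-2)*7^1 mod 509 = 42, hash=410+42 mod 509 = 452
Option B: s[3]='a'->'j', delta=(10-1)*7^0 mod 509 = 9, hash=410+9 mod 509 = 419
Option C: s[3]='a'->'h', delta=(8-1)*7^0 mod 509 = 7, hash=410+7 mod 509 = 417 <-- target
Option D: s[2]='b'->'e', delta=(5-2)*7^1 mod 509 = 21, hash=410+21 mod 509 = 431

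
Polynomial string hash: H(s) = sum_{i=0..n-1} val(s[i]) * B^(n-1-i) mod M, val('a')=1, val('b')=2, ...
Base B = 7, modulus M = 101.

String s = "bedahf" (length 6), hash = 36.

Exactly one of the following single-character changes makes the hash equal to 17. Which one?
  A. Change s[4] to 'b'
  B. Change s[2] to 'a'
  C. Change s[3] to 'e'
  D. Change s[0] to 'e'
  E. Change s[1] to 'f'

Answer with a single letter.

Answer: B

Derivation:
Option A: s[4]='h'->'b', delta=(2-8)*7^1 mod 101 = 59, hash=36+59 mod 101 = 95
Option B: s[2]='d'->'a', delta=(1-4)*7^3 mod 101 = 82, hash=36+82 mod 101 = 17 <-- target
Option C: s[3]='a'->'e', delta=(5-1)*7^2 mod 101 = 95, hash=36+95 mod 101 = 30
Option D: s[0]='b'->'e', delta=(5-2)*7^5 mod 101 = 22, hash=36+22 mod 101 = 58
Option E: s[1]='e'->'f', delta=(6-5)*7^4 mod 101 = 78, hash=36+78 mod 101 = 13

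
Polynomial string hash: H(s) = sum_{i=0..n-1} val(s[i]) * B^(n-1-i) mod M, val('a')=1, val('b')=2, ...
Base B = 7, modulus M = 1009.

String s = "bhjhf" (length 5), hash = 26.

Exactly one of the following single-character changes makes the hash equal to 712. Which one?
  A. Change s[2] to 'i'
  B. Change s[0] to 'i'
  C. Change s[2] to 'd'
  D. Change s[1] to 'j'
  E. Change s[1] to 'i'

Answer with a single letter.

Answer: D

Derivation:
Option A: s[2]='j'->'i', delta=(9-10)*7^2 mod 1009 = 960, hash=26+960 mod 1009 = 986
Option B: s[0]='b'->'i', delta=(9-2)*7^4 mod 1009 = 663, hash=26+663 mod 1009 = 689
Option C: s[2]='j'->'d', delta=(4-10)*7^2 mod 1009 = 715, hash=26+715 mod 1009 = 741
Option D: s[1]='h'->'j', delta=(10-8)*7^3 mod 1009 = 686, hash=26+686 mod 1009 = 712 <-- target
Option E: s[1]='h'->'i', delta=(9-8)*7^3 mod 1009 = 343, hash=26+343 mod 1009 = 369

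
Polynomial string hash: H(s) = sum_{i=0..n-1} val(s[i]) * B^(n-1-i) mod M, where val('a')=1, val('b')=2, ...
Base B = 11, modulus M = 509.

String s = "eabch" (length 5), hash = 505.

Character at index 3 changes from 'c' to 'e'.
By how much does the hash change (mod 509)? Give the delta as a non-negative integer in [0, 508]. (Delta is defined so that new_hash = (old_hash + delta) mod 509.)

Answer: 22

Derivation:
Delta formula: (val(new) - val(old)) * B^(n-1-k) mod M
  val('e') - val('c') = 5 - 3 = 2
  B^(n-1-k) = 11^1 mod 509 = 11
  Delta = 2 * 11 mod 509 = 22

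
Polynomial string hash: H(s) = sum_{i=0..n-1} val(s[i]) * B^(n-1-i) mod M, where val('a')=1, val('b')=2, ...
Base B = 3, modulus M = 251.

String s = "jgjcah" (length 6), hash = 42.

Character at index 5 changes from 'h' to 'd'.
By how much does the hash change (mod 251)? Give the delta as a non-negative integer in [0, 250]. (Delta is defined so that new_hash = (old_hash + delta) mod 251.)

Delta formula: (val(new) - val(old)) * B^(n-1-k) mod M
  val('d') - val('h') = 4 - 8 = -4
  B^(n-1-k) = 3^0 mod 251 = 1
  Delta = -4 * 1 mod 251 = 247

Answer: 247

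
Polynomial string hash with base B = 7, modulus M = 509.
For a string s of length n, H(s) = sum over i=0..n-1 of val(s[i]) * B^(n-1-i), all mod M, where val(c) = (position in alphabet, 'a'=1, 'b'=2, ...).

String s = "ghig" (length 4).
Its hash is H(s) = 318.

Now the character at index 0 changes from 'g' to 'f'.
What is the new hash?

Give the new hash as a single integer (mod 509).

val('g') = 7, val('f') = 6
Position k = 0, exponent = n-1-k = 3
B^3 mod M = 7^3 mod 509 = 343
Delta = (6 - 7) * 343 mod 509 = 166
New hash = (318 + 166) mod 509 = 484

Answer: 484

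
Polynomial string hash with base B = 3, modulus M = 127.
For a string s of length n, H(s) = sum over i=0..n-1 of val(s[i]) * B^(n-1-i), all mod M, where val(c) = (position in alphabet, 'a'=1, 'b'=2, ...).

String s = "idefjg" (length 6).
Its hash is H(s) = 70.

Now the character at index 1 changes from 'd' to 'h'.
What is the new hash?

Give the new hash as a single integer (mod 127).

val('d') = 4, val('h') = 8
Position k = 1, exponent = n-1-k = 4
B^4 mod M = 3^4 mod 127 = 81
Delta = (8 - 4) * 81 mod 127 = 70
New hash = (70 + 70) mod 127 = 13

Answer: 13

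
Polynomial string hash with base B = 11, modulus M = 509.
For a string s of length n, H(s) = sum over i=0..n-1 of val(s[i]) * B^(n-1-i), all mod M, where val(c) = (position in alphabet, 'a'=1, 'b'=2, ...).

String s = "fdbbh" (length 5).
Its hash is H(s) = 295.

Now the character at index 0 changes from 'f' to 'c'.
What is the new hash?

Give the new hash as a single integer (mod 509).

val('f') = 6, val('c') = 3
Position k = 0, exponent = n-1-k = 4
B^4 mod M = 11^4 mod 509 = 389
Delta = (3 - 6) * 389 mod 509 = 360
New hash = (295 + 360) mod 509 = 146

Answer: 146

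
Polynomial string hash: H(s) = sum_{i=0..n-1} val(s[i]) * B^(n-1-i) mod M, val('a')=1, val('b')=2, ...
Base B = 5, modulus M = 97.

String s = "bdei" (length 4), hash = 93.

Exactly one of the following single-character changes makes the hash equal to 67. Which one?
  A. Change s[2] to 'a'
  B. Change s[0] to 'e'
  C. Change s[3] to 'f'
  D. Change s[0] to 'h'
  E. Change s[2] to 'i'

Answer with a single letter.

Option A: s[2]='e'->'a', delta=(1-5)*5^1 mod 97 = 77, hash=93+77 mod 97 = 73
Option B: s[0]='b'->'e', delta=(5-2)*5^3 mod 97 = 84, hash=93+84 mod 97 = 80
Option C: s[3]='i'->'f', delta=(6-9)*5^0 mod 97 = 94, hash=93+94 mod 97 = 90
Option D: s[0]='b'->'h', delta=(8-2)*5^3 mod 97 = 71, hash=93+71 mod 97 = 67 <-- target
Option E: s[2]='e'->'i', delta=(9-5)*5^1 mod 97 = 20, hash=93+20 mod 97 = 16

Answer: D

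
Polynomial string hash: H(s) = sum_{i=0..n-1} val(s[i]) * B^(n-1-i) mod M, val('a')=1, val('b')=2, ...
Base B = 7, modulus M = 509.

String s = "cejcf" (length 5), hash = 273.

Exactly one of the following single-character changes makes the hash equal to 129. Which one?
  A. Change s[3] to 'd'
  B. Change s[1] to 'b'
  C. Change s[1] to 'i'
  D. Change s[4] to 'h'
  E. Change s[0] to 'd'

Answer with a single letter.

Answer: E

Derivation:
Option A: s[3]='c'->'d', delta=(4-3)*7^1 mod 509 = 7, hash=273+7 mod 509 = 280
Option B: s[1]='e'->'b', delta=(2-5)*7^3 mod 509 = 498, hash=273+498 mod 509 = 262
Option C: s[1]='e'->'i', delta=(9-5)*7^3 mod 509 = 354, hash=273+354 mod 509 = 118
Option D: s[4]='f'->'h', delta=(8-6)*7^0 mod 509 = 2, hash=273+2 mod 509 = 275
Option E: s[0]='c'->'d', delta=(4-3)*7^4 mod 509 = 365, hash=273+365 mod 509 = 129 <-- target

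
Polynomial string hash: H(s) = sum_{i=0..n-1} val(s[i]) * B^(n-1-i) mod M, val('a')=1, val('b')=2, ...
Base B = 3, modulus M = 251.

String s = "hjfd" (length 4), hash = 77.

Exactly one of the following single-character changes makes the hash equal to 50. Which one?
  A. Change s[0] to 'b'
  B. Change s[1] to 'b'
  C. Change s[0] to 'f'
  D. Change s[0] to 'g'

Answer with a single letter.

Answer: D

Derivation:
Option A: s[0]='h'->'b', delta=(2-8)*3^3 mod 251 = 89, hash=77+89 mod 251 = 166
Option B: s[1]='j'->'b', delta=(2-10)*3^2 mod 251 = 179, hash=77+179 mod 251 = 5
Option C: s[0]='h'->'f', delta=(6-8)*3^3 mod 251 = 197, hash=77+197 mod 251 = 23
Option D: s[0]='h'->'g', delta=(7-8)*3^3 mod 251 = 224, hash=77+224 mod 251 = 50 <-- target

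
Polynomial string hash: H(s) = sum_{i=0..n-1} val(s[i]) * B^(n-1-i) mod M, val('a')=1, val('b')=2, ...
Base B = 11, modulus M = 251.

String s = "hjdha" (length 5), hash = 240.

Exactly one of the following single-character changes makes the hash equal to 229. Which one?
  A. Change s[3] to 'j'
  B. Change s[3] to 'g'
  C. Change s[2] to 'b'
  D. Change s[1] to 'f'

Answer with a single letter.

Answer: B

Derivation:
Option A: s[3]='h'->'j', delta=(10-8)*11^1 mod 251 = 22, hash=240+22 mod 251 = 11
Option B: s[3]='h'->'g', delta=(7-8)*11^1 mod 251 = 240, hash=240+240 mod 251 = 229 <-- target
Option C: s[2]='d'->'b', delta=(2-4)*11^2 mod 251 = 9, hash=240+9 mod 251 = 249
Option D: s[1]='j'->'f', delta=(6-10)*11^3 mod 251 = 198, hash=240+198 mod 251 = 187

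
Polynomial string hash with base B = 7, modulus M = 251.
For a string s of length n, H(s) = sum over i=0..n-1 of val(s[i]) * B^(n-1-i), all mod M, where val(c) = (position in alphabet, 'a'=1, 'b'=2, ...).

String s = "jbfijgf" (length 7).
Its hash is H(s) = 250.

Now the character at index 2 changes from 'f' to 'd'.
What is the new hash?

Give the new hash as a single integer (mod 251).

val('f') = 6, val('d') = 4
Position k = 2, exponent = n-1-k = 4
B^4 mod M = 7^4 mod 251 = 142
Delta = (4 - 6) * 142 mod 251 = 218
New hash = (250 + 218) mod 251 = 217

Answer: 217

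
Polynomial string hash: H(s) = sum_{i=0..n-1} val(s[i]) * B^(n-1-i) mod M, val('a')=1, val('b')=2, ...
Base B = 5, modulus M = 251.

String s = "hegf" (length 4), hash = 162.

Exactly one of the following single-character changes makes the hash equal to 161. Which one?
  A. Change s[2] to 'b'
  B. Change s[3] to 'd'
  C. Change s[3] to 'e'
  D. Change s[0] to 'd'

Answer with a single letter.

Option A: s[2]='g'->'b', delta=(2-7)*5^1 mod 251 = 226, hash=162+226 mod 251 = 137
Option B: s[3]='f'->'d', delta=(4-6)*5^0 mod 251 = 249, hash=162+249 mod 251 = 160
Option C: s[3]='f'->'e', delta=(5-6)*5^0 mod 251 = 250, hash=162+250 mod 251 = 161 <-- target
Option D: s[0]='h'->'d', delta=(4-8)*5^3 mod 251 = 2, hash=162+2 mod 251 = 164

Answer: C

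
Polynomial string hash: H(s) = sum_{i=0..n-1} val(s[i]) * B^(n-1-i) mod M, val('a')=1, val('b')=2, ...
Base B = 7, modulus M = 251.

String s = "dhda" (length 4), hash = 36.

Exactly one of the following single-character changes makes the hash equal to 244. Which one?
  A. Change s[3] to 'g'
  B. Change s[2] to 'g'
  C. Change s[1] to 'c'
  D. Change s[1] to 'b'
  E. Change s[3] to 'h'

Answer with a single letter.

Option A: s[3]='a'->'g', delta=(7-1)*7^0 mod 251 = 6, hash=36+6 mod 251 = 42
Option B: s[2]='d'->'g', delta=(7-4)*7^1 mod 251 = 21, hash=36+21 mod 251 = 57
Option C: s[1]='h'->'c', delta=(3-8)*7^2 mod 251 = 6, hash=36+6 mod 251 = 42
Option D: s[1]='h'->'b', delta=(2-8)*7^2 mod 251 = 208, hash=36+208 mod 251 = 244 <-- target
Option E: s[3]='a'->'h', delta=(8-1)*7^0 mod 251 = 7, hash=36+7 mod 251 = 43

Answer: D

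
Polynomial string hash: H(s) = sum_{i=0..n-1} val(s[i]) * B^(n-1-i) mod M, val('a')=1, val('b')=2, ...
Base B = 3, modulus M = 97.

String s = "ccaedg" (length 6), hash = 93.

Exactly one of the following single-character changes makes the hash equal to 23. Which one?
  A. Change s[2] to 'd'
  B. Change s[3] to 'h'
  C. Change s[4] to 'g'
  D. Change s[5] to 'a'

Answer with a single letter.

Option A: s[2]='a'->'d', delta=(4-1)*3^3 mod 97 = 81, hash=93+81 mod 97 = 77
Option B: s[3]='e'->'h', delta=(8-5)*3^2 mod 97 = 27, hash=93+27 mod 97 = 23 <-- target
Option C: s[4]='d'->'g', delta=(7-4)*3^1 mod 97 = 9, hash=93+9 mod 97 = 5
Option D: s[5]='g'->'a', delta=(1-7)*3^0 mod 97 = 91, hash=93+91 mod 97 = 87

Answer: B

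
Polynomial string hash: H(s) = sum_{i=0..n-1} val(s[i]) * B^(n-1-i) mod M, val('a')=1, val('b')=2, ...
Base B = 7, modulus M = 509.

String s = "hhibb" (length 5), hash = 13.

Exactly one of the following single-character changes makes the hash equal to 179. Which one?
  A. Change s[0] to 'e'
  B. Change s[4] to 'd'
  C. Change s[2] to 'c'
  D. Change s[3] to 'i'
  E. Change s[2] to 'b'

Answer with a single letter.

Option A: s[0]='h'->'e', delta=(5-8)*7^4 mod 509 = 432, hash=13+432 mod 509 = 445
Option B: s[4]='b'->'d', delta=(4-2)*7^0 mod 509 = 2, hash=13+2 mod 509 = 15
Option C: s[2]='i'->'c', delta=(3-9)*7^2 mod 509 = 215, hash=13+215 mod 509 = 228
Option D: s[3]='b'->'i', delta=(9-2)*7^1 mod 509 = 49, hash=13+49 mod 509 = 62
Option E: s[2]='i'->'b', delta=(2-9)*7^2 mod 509 = 166, hash=13+166 mod 509 = 179 <-- target

Answer: E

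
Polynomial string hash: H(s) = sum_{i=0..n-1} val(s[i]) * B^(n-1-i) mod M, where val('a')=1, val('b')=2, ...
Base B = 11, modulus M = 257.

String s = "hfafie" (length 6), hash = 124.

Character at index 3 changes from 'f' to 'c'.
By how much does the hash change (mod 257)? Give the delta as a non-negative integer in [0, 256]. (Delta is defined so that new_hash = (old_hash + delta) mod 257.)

Delta formula: (val(new) - val(old)) * B^(n-1-k) mod M
  val('c') - val('f') = 3 - 6 = -3
  B^(n-1-k) = 11^2 mod 257 = 121
  Delta = -3 * 121 mod 257 = 151

Answer: 151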